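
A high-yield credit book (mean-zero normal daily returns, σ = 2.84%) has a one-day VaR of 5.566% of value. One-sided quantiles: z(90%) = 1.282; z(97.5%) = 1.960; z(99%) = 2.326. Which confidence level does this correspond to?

Implied z = VaR/σ = 5.566 / 2.84 = 1.960.
This matches z(97.5%) = 1.960.

97.5%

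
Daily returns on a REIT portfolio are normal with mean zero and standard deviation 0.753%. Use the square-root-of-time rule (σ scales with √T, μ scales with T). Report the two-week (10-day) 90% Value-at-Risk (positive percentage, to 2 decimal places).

3.05%

At 90%, z = 1.282.
σ_{10d} = 0.753% × √10 = 2.381%.
VaR = 1.282 × 2.381% = 3.052%.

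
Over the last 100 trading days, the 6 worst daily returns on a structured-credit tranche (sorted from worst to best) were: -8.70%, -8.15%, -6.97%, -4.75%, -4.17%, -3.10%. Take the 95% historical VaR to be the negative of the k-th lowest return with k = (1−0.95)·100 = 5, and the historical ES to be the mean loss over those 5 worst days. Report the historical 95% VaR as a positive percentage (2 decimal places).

k = 5; the 5th lowest return is -4.17%, so VaR = 4.17%.

4.17%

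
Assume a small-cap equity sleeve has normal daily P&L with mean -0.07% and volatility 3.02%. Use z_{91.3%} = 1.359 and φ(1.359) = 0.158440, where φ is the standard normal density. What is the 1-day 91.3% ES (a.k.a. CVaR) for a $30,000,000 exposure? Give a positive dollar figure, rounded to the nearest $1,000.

Tail multiplier: φ(z)/(1−α) = 0.158440 / 0.087 = 1.821.
ES = −(-0.07%) + 3.02% × 1.821 = 5.569%.
On $30,000,000: 0.05569 × $30,000,000 = $1,670,700.

$1,671,000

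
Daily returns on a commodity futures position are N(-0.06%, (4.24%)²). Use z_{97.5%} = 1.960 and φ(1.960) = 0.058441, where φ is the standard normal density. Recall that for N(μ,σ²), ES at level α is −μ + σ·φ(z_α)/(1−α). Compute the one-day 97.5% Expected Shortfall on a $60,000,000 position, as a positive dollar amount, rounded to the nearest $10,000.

$5,980,000

Tail multiplier: φ(z)/(1−α) = 0.058441 / 0.025 = 2.338.
ES = −(-0.06%) + 4.24% × 2.338 = 9.973%.
On $60,000,000: 0.09973 × $60,000,000 = $5,983,800.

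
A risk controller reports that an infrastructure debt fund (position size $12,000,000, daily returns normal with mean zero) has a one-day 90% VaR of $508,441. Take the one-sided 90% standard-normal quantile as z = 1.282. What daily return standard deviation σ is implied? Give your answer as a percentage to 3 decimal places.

3.305%

VaR as a fraction: $508,441 / $12,000,000 = 4.237%.
σ = VaR / z = 4.237% / 1.282 = 3.305%.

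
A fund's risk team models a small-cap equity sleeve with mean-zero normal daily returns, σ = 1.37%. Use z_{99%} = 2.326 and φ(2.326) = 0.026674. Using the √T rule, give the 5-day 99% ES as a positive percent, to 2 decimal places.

8.17%

σ_{5d} = 1.37% × √5 = 3.063%.
ES multiplier = φ(z)/(1−α) = 0.026674/0.01 = 2.667.
ES = 3.063% × 2.667 = 8.169%.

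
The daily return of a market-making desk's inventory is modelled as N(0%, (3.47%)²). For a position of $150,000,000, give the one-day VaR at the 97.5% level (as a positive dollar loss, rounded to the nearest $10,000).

$10,200,000

At 97.5% one-sided, z = 1.960.
VaR = z·σ = 1.960 × 3.47% = 6.801%.
On $150,000,000: 0.06801 × $150,000,000 = $10,201,500.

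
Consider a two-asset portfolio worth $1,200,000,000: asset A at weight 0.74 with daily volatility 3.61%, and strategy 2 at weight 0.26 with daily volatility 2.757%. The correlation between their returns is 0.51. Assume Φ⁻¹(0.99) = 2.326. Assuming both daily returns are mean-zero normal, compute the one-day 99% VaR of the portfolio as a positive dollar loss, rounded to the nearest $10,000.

σ_p² = 0.74²·3.61² + 0.26²·2.757² + 2·0.51·0.74·0.26·3.61·2.757 = 9.6034 (%²).
σ_p = √9.6034 = 3.099%.
VaR = 2.326 × 3.099% = 7.208%; on $1,200,000,000 that is $86,496,000.

$86,500,000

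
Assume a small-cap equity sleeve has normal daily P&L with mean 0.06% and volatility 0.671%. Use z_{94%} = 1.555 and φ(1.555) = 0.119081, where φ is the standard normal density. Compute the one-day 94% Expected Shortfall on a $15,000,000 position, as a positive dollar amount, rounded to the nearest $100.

$190,800

Tail multiplier: φ(z)/(1−α) = 0.119081 / 0.06 = 1.985.
ES = −(0.06%) + 0.671% × 1.985 = 1.272%.
On $15,000,000: 0.01272 × $15,000,000 = $190,800.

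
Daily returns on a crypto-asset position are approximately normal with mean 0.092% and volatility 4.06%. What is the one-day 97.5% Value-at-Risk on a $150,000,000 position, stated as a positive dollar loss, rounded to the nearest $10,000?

$11,800,000

At 97.5% one-sided, z = 1.960.
VaR = −μ + z·σ = −(0.092%) + 1.960 × 4.06% = 7.866%.
On $150,000,000: 0.07866 × $150,000,000 = $11,799,000.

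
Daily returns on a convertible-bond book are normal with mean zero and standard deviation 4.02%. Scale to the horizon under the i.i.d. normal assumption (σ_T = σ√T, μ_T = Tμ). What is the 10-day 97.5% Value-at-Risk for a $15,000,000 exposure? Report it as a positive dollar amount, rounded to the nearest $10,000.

At 97.5%, z = 1.960.
σ_{10d} = 4.02% × √10 = 12.712%.
VaR = 1.960 × 12.712% = 24.916%.
On $15,000,000: 0.24916 × $15,000,000 = $3,737,400.

$3,740,000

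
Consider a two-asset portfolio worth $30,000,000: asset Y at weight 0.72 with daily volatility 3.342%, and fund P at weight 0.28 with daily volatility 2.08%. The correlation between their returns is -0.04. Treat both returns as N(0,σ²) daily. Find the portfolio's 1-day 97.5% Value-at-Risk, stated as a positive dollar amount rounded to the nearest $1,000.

σ_p² = 0.72²·3.342² + 0.28²·2.08² + 2·-0.04·0.72·0.28·3.342·2.08 = 6.0171 (%²).
σ_p = √6.0171 = 2.453%.
At 97.5%, z = 1.960.
VaR = 1.960 × 2.453% = 4.808%; on $30,000,000 that is $1,442,400.

$1,442,000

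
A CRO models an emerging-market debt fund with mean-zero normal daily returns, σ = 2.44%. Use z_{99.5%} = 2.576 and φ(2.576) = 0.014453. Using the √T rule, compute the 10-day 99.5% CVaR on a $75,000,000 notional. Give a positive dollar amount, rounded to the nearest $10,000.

σ_{10d} = 2.44% × √10 = 7.716%.
ES multiplier = φ(z)/(1−α) = 0.014453/0.005 = 2.891.
ES = 7.716% × 2.891 = 22.307%; on $75,000,000: $16,730,250.

$16,730,000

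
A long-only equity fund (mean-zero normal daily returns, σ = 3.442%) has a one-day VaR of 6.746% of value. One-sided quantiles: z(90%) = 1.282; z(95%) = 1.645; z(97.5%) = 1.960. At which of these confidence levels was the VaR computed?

Implied z = VaR/σ = 6.746 / 3.442 = 1.960.
This matches z(97.5%) = 1.960.

97.5%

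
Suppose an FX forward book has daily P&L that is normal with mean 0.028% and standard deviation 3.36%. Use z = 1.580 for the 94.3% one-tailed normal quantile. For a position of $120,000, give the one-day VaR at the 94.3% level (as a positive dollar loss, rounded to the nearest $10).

$6,340

VaR = −μ + z·σ = −(0.028%) + 1.580 × 3.36% = 5.281%.
On $120,000: 0.05281 × $120,000 = $6,337.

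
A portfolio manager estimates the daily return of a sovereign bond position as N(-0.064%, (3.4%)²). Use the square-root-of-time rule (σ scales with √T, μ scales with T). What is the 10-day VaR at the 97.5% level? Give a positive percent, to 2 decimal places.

At 97.5%, z = 1.960.
σ_{10d} = 3.4% × √10 = 10.752%; μ_{10d} = 10 × -0.064% = -0.640%.
VaR = −(-0.640%) + 1.960 × 10.752% = 21.714%.

21.71%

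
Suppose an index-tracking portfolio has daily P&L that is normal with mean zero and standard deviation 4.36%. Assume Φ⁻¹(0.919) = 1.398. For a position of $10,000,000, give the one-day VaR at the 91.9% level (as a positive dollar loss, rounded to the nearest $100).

$609,500

VaR = z·σ = 1.398 × 4.36% = 6.095%.
On $10,000,000: 0.06095 × $10,000,000 = $609,500.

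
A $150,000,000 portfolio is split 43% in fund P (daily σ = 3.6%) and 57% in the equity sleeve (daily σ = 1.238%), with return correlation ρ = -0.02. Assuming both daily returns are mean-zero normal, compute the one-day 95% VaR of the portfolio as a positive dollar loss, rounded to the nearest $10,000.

$4,170,000

σ_p² = 0.43²·3.6² + 0.57²·1.238² + 2·-0.02·0.43·0.57·3.6·1.238 = 2.8506 (%²).
σ_p = √2.8506 = 1.688%.
At 95%, z = 1.645.
VaR = 1.645 × 1.688% = 2.777%; on $150,000,000 that is $4,165,500.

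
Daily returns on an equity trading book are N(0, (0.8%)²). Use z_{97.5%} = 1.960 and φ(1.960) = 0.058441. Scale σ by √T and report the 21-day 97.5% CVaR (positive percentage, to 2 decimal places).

8.57%

σ_{21d} = 0.8% × √21 = 3.666%.
ES multiplier = φ(z)/(1−α) = 0.058441/0.025 = 2.338.
ES = 3.666% × 2.338 = 8.571%.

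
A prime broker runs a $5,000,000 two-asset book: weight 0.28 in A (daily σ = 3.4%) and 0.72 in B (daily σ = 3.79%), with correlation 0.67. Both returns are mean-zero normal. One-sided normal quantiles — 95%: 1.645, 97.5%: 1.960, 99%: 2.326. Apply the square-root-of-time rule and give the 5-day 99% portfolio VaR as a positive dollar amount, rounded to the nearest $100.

$894,600

σ_p = √(0.28²·3.4² + 0.72²·3.79² + 2·0.67·0.28·0.72·3.4·3.79) = 3.440%.
σ_{5d} = 3.440% × √5 = 7.692%.
VaR = 2.326 × 7.692% = 17.892%; on $5,000,000 that is $894,600.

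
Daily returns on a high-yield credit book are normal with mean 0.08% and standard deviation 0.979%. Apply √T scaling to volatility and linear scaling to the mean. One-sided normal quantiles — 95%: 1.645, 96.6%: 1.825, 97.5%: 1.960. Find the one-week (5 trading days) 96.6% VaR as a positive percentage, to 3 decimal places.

3.595%

σ_{5d} = 0.979% × √5 = 2.189%; μ_{5d} = 5 × 0.08% = 0.400%.
VaR = −(0.400%) + 1.825 × 2.189% = 3.595%.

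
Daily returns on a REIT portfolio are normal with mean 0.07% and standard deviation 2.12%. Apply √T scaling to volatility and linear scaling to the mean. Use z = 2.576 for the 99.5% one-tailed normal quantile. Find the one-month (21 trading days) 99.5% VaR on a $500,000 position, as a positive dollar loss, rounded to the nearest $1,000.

$118,000

σ_{21d} = 2.12% × √21 = 9.715%; μ_{21d} = 21 × 0.07% = 1.470%.
VaR = −(1.470%) + 2.576 × 9.715% = 23.556%.
On $500,000: 0.23556 × $500,000 = $117,780.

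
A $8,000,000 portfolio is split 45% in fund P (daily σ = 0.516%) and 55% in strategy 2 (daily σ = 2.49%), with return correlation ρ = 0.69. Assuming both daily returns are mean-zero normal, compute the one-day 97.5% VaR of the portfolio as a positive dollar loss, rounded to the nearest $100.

σ_p² = 0.45²·0.516² + 0.55²·2.49² + 2·0.69·0.45·0.55·0.516·2.49 = 2.3683 (%²).
σ_p = √2.3683 = 1.539%.
At 97.5%, z = 1.960.
VaR = 1.960 × 1.539% = 3.016%; on $8,000,000 that is $241,280.

$241,300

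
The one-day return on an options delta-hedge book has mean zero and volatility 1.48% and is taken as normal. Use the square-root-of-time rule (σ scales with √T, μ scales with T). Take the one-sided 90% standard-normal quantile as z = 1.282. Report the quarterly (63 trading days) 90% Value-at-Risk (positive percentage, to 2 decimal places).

σ_{63d} = 1.48% × √63 = 11.747%.
VaR = 1.282 × 11.747% = 15.060%.

15.06%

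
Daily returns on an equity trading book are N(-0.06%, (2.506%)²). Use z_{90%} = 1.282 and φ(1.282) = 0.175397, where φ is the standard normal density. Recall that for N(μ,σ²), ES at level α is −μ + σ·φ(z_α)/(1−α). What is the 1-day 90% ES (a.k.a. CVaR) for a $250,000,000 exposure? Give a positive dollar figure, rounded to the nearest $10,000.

Tail multiplier: φ(z)/(1−α) = 0.175397 / 0.1 = 1.754.
ES = −(-0.06%) + 2.506% × 1.754 = 4.456%.
On $250,000,000: 0.04456 × $250,000,000 = $11,140,000.

$11,140,000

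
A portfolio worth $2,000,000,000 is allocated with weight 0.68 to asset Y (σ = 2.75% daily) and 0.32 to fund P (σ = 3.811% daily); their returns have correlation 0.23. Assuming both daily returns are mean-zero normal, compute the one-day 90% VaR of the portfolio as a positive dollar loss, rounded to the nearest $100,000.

$63,000,000

σ_p² = 0.68²·2.75² + 0.32²·3.811² + 2·0.23·0.68·0.32·2.75·3.811 = 6.0332 (%²).
σ_p = √6.0332 = 2.456%.
At 90%, z = 1.282.
VaR = 1.282 × 2.456% = 3.149%; on $2,000,000,000 that is $62,980,000.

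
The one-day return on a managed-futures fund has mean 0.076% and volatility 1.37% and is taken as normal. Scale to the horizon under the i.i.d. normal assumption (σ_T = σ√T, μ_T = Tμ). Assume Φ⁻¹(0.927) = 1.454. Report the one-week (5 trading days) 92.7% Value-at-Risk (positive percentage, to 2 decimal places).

σ_{5d} = 1.37% × √5 = 3.063%; μ_{5d} = 5 × 0.076% = 0.380%.
VaR = −(0.380%) + 1.454 × 3.063% = 4.074%.

4.07%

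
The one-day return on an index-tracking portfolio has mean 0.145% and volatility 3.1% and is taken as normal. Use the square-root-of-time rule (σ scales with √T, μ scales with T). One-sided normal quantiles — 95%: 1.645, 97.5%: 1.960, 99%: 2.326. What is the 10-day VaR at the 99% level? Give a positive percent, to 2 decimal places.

21.35%

σ_{10d} = 3.1% × √10 = 9.803%; μ_{10d} = 10 × 0.145% = 1.450%.
VaR = −(1.450%) + 2.326 × 9.803% = 21.352%.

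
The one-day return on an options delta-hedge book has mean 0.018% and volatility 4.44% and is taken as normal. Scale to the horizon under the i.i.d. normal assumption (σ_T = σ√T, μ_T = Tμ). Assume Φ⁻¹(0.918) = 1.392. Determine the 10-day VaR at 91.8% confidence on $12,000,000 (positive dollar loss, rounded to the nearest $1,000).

σ_{10d} = 4.44% × √10 = 14.041%; μ_{10d} = 10 × 0.018% = 0.180%.
VaR = −(0.180%) + 1.392 × 14.041% = 19.365%.
On $12,000,000: 0.19365 × $12,000,000 = $2,323,800.

$2,324,000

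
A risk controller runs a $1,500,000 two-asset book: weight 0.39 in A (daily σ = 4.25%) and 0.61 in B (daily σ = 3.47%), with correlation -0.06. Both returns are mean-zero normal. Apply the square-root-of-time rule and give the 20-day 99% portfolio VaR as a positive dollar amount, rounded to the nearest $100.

$407,100

σ_p = √(0.39²·4.25² + 0.61²·3.47² + 2·-0.06·0.39·0.61·4.25·3.47) = 2.609%.
σ_{20d} = 2.609% × √20 = 11.668%.
z(99%) = 2.326.
VaR = 2.326 × 11.668% = 27.140%; on $1,500,000 that is $407,100.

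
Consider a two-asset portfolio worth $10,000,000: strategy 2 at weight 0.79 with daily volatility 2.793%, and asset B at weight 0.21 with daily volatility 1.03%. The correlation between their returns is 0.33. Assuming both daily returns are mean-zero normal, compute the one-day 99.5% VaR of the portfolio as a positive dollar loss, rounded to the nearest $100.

$589,100

σ_p² = 0.79²·2.793² + 0.21²·1.03² + 2·0.33·0.79·0.21·2.793·1.03 = 5.2303 (%²).
σ_p = √5.2303 = 2.287%.
At 99.5%, z = 2.576.
VaR = 2.576 × 2.287% = 5.891%; on $10,000,000 that is $589,100.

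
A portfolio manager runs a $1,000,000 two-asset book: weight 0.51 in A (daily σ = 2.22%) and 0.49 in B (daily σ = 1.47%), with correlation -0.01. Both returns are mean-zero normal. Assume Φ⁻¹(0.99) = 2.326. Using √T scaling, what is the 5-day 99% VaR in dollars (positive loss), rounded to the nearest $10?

$69,480

σ_p = √(0.51²·2.22² + 0.49²·1.47² + 2·-0.01·0.51·0.49·2.22·1.47) = 1.336%.
σ_{5d} = 1.336% × √5 = 2.987%.
VaR = 2.326 × 2.987% = 6.948%; on $1,000,000 that is $69,480.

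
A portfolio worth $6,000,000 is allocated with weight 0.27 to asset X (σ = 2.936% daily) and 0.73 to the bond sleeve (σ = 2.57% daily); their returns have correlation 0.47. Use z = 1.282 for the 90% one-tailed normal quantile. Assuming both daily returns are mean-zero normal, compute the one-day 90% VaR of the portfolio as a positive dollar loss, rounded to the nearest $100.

σ_p² = 0.27²·2.936² + 0.73²·2.57² + 2·0.47·0.27·0.73·2.936·2.57 = 5.5461 (%²).
σ_p = √5.5461 = 2.355%.
VaR = 1.282 × 2.355% = 3.019%; on $6,000,000 that is $181,140.

$181,100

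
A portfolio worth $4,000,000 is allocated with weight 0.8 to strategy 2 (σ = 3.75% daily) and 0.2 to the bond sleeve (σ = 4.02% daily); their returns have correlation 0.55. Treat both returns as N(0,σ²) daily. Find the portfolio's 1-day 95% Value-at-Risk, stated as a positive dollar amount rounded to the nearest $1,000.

σ_p² = 0.8²·3.75² + 0.2²·4.02² + 2·0.55·0.8·0.2·3.75·4.02 = 12.2996 (%²).
σ_p = √12.2996 = 3.507%.
At 95%, z = 1.645.
VaR = 1.645 × 3.507% = 5.769%; on $4,000,000 that is $230,760.

$231,000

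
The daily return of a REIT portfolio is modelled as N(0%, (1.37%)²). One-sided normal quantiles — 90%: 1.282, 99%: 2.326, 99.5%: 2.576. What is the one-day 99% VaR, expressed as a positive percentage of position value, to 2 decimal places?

VaR = z·σ = 2.326 × 1.37% = 3.187%.

3.19%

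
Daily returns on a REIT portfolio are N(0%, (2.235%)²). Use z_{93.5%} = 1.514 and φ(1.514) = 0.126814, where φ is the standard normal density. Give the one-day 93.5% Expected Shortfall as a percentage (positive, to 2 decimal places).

4.36%

Tail multiplier: φ(z)/(1−α) = 0.126814 / 0.065 = 1.951.
ES = 2.235% × 1.951 = 4.360%.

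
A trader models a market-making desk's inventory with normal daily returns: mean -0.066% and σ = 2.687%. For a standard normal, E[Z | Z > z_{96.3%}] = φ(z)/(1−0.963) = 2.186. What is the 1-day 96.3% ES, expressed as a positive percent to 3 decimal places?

ES = −(-0.066%) + 2.687% × 2.186 = 5.940%.

5.940%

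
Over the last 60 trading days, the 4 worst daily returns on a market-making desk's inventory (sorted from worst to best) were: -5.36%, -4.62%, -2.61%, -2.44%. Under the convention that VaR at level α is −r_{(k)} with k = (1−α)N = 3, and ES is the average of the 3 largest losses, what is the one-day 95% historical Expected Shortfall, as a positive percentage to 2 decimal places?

The 3 worst returns sum to -12.59%.
ES = −(-12.59%) / 3 = 4.1966…% ≈ 4.20%.

4.20%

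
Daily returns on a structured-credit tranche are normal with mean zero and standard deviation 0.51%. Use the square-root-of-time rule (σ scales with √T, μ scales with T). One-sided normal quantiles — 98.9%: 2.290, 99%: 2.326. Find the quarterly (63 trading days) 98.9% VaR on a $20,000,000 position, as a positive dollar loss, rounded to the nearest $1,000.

σ_{63d} = 0.51% × √63 = 4.048%.
VaR = 2.290 × 4.048% = 9.270%.
On $20,000,000: 0.09270 × $20,000,000 = $1,854,000.

$1,854,000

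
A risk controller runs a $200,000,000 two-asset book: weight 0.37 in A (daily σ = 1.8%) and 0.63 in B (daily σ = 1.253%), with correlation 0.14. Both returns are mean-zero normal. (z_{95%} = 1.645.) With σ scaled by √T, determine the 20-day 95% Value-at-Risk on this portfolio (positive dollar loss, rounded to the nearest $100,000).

σ_p = √(0.37²·1.8² + 0.63²·1.253² + 2·0.14·0.37·0.63·1.8·1.253) = 1.102%.
σ_{20d} = 1.102% × √20 = 4.928%.
VaR = 1.645 × 4.928% = 8.107%; on $200,000,000 that is $16,214,000.

$16,200,000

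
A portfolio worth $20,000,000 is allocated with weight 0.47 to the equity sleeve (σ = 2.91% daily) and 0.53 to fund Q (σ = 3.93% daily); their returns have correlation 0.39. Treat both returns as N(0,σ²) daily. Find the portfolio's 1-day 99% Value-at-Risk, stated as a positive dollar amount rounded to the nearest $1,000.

$1,351,000

σ_p² = 0.47²·2.91² + 0.53²·3.93² + 2·0.39·0.47·0.53·2.91·3.93 = 8.4311 (%²).
σ_p = √8.4311 = 2.904%.
At 99%, z = 2.326.
VaR = 2.326 × 2.904% = 6.755%; on $20,000,000 that is $1,351,000.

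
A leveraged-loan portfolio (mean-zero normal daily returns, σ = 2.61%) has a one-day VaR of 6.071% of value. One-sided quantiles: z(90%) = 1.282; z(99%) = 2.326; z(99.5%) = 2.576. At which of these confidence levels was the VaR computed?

Implied z = VaR/σ = 6.071 / 2.61 = 2.326.
This matches z(99%) = 2.326.

99%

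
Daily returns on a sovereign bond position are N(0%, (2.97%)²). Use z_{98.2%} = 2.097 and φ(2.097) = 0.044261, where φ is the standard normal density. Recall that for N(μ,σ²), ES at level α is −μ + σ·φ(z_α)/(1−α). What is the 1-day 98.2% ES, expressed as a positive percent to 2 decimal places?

7.30%

Tail multiplier: φ(z)/(1−α) = 0.044261 / 0.018 = 2.459.
ES = 2.97% × 2.459 = 7.303%.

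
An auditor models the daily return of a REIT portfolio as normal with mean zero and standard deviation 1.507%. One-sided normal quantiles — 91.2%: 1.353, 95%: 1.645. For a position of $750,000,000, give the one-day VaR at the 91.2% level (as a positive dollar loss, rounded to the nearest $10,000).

VaR = z·σ = 1.353 × 1.507% = 2.039%.
On $750,000,000: 0.02039 × $750,000,000 = $15,292,500.

$15,290,000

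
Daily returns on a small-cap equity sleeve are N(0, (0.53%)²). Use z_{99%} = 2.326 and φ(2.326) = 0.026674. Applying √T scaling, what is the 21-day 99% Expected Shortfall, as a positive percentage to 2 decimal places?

6.48%

σ_{21d} = 0.53% × √21 = 2.429%.
ES multiplier = φ(z)/(1−α) = 0.026674/0.01 = 2.667.
ES = 2.429% × 2.667 = 6.478%.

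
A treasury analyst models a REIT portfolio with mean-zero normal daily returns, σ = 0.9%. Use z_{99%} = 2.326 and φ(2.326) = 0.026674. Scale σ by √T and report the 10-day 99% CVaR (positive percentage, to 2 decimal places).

7.59%

σ_{10d} = 0.9% × √10 = 2.846%.
ES multiplier = φ(z)/(1−α) = 0.026674/0.01 = 2.667.
ES = 2.846% × 2.667 = 7.590%.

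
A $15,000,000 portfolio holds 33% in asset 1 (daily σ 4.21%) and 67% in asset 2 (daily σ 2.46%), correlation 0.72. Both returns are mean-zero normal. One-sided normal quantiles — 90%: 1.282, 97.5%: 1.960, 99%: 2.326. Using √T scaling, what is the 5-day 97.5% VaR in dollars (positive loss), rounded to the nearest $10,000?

σ_p = √(0.33²·4.21² + 0.67²·2.46² + 2·0.72·0.33·0.67·4.21·2.46) = 2.819%.
σ_{5d} = 2.819% × √5 = 6.303%.
VaR = 1.960 × 6.303% = 12.354%; on $15,000,000 that is $1,853,100.

$1,850,000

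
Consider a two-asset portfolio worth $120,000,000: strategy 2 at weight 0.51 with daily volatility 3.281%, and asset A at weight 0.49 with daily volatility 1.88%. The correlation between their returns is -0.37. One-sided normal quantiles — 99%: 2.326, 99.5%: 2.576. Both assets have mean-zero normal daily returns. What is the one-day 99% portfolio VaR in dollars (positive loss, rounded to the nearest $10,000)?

σ_p² = 0.51²·3.281² + 0.49²·1.88² + 2·-0.37·0.51·0.49·3.281·1.88 = 2.5079 (%²).
σ_p = √2.5079 = 1.584%.
VaR = 2.326 × 1.584% = 3.684%; on $120,000,000 that is $4,420,800.

$4,420,000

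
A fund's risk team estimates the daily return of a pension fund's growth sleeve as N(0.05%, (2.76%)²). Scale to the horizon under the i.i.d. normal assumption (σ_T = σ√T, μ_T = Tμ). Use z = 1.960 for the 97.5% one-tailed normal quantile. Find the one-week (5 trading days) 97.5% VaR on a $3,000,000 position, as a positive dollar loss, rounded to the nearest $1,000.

σ_{5d} = 2.76% × √5 = 6.172%; μ_{5d} = 5 × 0.05% = 0.250%.
VaR = −(0.250%) + 1.960 × 6.172% = 11.847%.
On $3,000,000: 0.11847 × $3,000,000 = $355,410.

$355,000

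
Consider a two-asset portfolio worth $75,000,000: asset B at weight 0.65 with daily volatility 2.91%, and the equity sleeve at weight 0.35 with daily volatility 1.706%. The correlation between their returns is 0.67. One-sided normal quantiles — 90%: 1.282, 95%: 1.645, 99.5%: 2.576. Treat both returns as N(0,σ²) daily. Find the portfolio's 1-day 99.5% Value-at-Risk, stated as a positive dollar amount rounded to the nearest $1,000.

$4,509,000

σ_p² = 0.65²·2.91² + 0.35²·1.706² + 2·0.67·0.65·0.35·2.91·1.706 = 5.4477 (%²).
σ_p = √5.4477 = 2.334%.
VaR = 2.576 × 2.334% = 6.012%; on $75,000,000 that is $4,509,000.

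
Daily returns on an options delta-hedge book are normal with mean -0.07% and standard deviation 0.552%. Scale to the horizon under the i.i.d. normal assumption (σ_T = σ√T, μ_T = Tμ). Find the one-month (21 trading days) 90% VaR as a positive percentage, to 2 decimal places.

At 90%, z = 1.282.
σ_{21d} = 0.552% × √21 = 2.530%; μ_{21d} = 21 × -0.07% = -1.470%.
VaR = −(-1.470%) + 1.282 × 2.530% = 4.713%.

4.71%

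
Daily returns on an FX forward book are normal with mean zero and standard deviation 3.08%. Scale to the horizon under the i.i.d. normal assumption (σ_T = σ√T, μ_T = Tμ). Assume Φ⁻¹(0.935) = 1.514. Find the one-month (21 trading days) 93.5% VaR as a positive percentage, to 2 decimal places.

σ_{21d} = 3.08% × √21 = 14.114%.
VaR = 1.514 × 14.114% = 21.369%.

21.37%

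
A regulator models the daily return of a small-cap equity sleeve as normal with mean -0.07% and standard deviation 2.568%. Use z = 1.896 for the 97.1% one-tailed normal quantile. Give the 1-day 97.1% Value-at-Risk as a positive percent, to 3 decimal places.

VaR = −μ + z·σ = −(-0.07%) + 1.896 × 2.568% = 4.939%.

4.939%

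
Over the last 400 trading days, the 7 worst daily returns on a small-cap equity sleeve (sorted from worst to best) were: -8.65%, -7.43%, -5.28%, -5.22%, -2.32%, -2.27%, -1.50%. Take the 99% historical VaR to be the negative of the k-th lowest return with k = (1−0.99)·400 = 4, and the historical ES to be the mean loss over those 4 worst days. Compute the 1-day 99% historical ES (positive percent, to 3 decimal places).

6.645%

The 4 worst returns sum to -26.58%.
ES = −(-26.58%) / 4 = 6.645%.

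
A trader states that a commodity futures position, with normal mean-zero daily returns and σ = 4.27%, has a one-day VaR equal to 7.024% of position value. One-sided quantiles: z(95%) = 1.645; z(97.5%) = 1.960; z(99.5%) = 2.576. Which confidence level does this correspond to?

Implied z = VaR/σ = 7.024 / 4.27 = 1.645.
This matches z(95%) = 1.645.

95%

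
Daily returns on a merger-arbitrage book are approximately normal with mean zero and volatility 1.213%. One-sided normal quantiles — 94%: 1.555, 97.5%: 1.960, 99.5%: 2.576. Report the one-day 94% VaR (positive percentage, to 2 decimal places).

1.89%

VaR = z·σ = 1.555 × 1.213% = 1.886%.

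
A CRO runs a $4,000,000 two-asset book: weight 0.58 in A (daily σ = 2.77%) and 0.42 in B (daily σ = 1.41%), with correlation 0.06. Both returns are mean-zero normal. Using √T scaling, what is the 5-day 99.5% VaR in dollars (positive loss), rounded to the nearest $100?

$402,100

σ_p = √(0.58²·2.77² + 0.42²·1.41² + 2·0.06·0.58·0.42·2.77·1.41) = 1.745%.
σ_{5d} = 1.745% × √5 = 3.902%.
z(99.5%) = 2.576.
VaR = 2.576 × 3.902% = 10.052%; on $4,000,000 that is $402,080.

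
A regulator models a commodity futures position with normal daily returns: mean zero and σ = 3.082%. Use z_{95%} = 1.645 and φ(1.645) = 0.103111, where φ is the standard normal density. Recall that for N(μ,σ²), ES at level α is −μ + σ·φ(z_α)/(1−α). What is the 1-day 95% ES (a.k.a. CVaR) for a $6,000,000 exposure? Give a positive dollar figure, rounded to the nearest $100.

$381,300

Tail multiplier: φ(z)/(1−α) = 0.103111 / 0.05 = 2.062.
ES = 3.082% × 2.062 = 6.355%.
On $6,000,000: 0.06355 × $6,000,000 = $381,300.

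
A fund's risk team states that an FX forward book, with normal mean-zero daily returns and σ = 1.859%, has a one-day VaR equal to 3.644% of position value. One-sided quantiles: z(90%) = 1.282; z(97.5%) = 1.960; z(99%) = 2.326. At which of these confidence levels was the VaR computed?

Implied z = VaR/σ = 3.644 / 1.859 = 1.960.
This matches z(97.5%) = 1.960.

97.5%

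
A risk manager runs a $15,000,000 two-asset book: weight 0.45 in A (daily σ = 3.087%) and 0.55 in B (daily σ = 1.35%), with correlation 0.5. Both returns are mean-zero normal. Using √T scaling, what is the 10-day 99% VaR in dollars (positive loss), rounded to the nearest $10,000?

σ_p = √(0.45²·3.087² + 0.55²·1.35² + 2·0.5·0.45·0.55·3.087·1.35) = 1.874%.
σ_{10d} = 1.874% × √10 = 5.926%.
z(99%) = 2.326.
VaR = 2.326 × 5.926% = 13.784%; on $15,000,000 that is $2,067,600.

$2,070,000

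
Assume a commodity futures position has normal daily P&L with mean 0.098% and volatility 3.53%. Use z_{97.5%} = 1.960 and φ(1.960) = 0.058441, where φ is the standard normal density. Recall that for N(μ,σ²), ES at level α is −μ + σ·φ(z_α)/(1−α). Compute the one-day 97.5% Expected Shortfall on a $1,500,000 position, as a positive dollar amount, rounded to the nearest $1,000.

Tail multiplier: φ(z)/(1−α) = 0.058441 / 0.025 = 2.338.
ES = −(0.098%) + 3.53% × 2.338 = 8.155%.
On $1,500,000: 0.08155 × $1,500,000 = $122,325.

$122,000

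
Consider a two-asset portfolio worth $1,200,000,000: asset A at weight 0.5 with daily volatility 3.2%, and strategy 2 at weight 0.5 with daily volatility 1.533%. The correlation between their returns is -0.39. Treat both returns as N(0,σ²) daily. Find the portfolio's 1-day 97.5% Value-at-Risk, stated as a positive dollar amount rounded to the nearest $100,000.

σ_p² = 0.5²·3.2² + 0.5²·1.533² + 2·-0.39·0.5·0.5·3.2·1.533 = 2.1909 (%²).
σ_p = √2.1909 = 1.480%.
At 97.5%, z = 1.960.
VaR = 1.960 × 1.480% = 2.901%; on $1,200,000,000 that is $34,812,000.

$34,800,000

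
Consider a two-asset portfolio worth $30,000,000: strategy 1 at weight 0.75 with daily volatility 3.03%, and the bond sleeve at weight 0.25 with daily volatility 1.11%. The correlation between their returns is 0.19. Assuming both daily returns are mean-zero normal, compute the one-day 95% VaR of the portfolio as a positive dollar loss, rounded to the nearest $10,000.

σ_p² = 0.75²·3.03² + 0.25²·1.11² + 2·0.19·0.75·0.25·3.03·1.11 = 5.4809 (%²).
σ_p = √5.4809 = 2.341%.
At 95%, z = 1.645.
VaR = 1.645 × 2.341% = 3.851%; on $30,000,000 that is $1,155,300.

$1,160,000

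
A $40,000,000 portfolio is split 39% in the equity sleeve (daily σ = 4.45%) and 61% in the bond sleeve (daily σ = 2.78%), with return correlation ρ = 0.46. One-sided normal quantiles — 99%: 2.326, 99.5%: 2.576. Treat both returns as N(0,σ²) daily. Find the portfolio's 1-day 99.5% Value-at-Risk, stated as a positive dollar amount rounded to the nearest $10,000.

σ_p² = 0.39²·4.45² + 0.61²·2.78² + 2·0.46·0.39·0.61·4.45·2.78 = 8.5953 (%²).
σ_p = √8.5953 = 2.932%.
VaR = 2.576 × 2.932% = 7.553%; on $40,000,000 that is $3,021,200.

$3,020,000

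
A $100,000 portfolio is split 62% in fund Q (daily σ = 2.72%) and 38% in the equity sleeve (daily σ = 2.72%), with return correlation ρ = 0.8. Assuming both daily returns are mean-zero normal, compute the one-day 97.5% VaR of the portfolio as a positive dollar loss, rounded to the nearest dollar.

$5,074

σ_p² = 0.62²·2.72² + 0.38²·2.72² + 2·0.8·0.62·0.38·2.72·2.72 = 6.7012 (%²).
σ_p = √6.7012 = 2.589%.
At 97.5%, z = 1.960.
VaR = 1.960 × 2.589% = 5.074%; on $100,000 that is $5,074.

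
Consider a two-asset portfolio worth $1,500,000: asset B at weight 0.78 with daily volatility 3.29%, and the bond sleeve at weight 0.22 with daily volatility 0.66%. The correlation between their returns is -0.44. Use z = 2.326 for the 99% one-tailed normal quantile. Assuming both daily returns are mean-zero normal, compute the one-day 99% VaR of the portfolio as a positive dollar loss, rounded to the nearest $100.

$87,400

σ_p² = 0.78²·3.29² + 0.22²·0.66² + 2·-0.44·0.78·0.22·3.29·0.66 = 6.2786 (%²).
σ_p = √6.2786 = 2.506%.
VaR = 2.326 × 2.506% = 5.829%; on $1,500,000 that is $87,435.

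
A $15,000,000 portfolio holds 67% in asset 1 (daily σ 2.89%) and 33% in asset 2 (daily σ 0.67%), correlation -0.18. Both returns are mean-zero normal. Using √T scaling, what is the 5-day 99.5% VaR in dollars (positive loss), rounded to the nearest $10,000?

σ_p = √(0.67²·2.89² + 0.33²·0.67² + 2·-0.18·0.67·0.33·2.89·0.67) = 1.909%.
σ_{5d} = 1.909% × √5 = 4.269%.
z(99.5%) = 2.576.
VaR = 2.576 × 4.269% = 10.997%; on $15,000,000 that is $1,649,550.

$1,650,000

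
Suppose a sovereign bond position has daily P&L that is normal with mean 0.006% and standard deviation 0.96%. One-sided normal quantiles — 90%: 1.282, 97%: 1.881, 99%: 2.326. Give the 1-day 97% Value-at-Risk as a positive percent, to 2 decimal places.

1.80%

VaR = −μ + z·σ = −(0.006%) + 1.881 × 0.96% = 1.800%.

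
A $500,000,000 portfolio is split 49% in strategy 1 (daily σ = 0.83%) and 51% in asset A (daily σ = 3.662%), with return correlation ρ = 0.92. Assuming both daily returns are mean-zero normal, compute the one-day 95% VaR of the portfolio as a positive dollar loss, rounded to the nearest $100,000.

σ_p² = 0.49²·0.83² + 0.51²·3.662² + 2·0.92·0.49·0.51·0.83·3.662 = 5.0510 (%²).
σ_p = √5.0510 = 2.247%.
At 95%, z = 1.645.
VaR = 1.645 × 2.247% = 3.696%; on $500,000,000 that is $18,480,000.

$18,500,000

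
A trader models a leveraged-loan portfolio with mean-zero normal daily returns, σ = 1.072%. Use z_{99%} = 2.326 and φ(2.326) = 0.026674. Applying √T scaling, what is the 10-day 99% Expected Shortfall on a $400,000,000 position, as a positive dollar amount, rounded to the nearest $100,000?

σ_{10d} = 1.072% × √10 = 3.390%.
ES multiplier = φ(z)/(1−α) = 0.026674/0.01 = 2.667.
ES = 3.390% × 2.667 = 9.041%; on $400,000,000: $36,164,000.

$36,200,000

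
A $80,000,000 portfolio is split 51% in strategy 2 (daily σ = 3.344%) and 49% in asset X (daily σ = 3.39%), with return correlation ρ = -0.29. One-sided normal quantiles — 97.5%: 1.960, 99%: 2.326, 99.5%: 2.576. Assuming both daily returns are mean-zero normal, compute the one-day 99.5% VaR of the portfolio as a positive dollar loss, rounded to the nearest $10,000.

σ_p² = 0.51²·3.344² + 0.49²·3.39² + 2·-0.29·0.51·0.49·3.344·3.39 = 4.0247 (%²).
σ_p = √4.0247 = 2.006%.
VaR = 2.576 × 2.006% = 5.167%; on $80,000,000 that is $4,133,600.

$4,130,000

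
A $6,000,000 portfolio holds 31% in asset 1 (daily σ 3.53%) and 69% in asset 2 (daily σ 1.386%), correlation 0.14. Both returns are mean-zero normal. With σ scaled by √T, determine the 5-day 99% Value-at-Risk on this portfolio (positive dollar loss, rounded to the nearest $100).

$484,000

σ_p = √(0.31²·3.53² + 0.69²·1.386² + 2·0.14·0.31·0.69·3.53·1.386) = 1.551%.
σ_{5d} = 1.551% × √5 = 3.468%.
z(99%) = 2.326.
VaR = 2.326 × 3.468% = 8.067%; on $6,000,000 that is $484,020.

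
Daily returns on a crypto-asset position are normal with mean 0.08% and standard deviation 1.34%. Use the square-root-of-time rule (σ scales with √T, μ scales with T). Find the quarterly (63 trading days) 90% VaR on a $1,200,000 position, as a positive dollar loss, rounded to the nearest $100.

$103,100

At 90%, z = 1.282.
σ_{63d} = 1.34% × √63 = 10.636%; μ_{63d} = 63 × 0.08% = 5.040%.
VaR = −(5.040%) + 1.282 × 10.636% = 8.595%.
On $1,200,000: 0.08595 × $1,200,000 = $103,140.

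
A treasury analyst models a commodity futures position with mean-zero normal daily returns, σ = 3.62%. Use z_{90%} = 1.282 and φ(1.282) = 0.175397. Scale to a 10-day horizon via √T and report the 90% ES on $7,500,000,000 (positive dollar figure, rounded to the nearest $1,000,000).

σ_{10d} = 3.62% × √10 = 11.447%.
ES multiplier = φ(z)/(1−α) = 0.175397/0.1 = 1.754.
ES = 11.447% × 1.754 = 20.078%; on $7,500,000,000: $1,505,850,000.

$1,506,000,000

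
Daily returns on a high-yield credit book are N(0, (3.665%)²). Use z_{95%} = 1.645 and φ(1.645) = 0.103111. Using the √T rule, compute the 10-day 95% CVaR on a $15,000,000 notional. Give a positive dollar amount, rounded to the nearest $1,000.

σ_{10d} = 3.665% × √10 = 11.590%.
ES multiplier = φ(z)/(1−α) = 0.103111/0.05 = 2.062.
ES = 11.590% × 2.062 = 23.899%; on $15,000,000: $3,584,850.

$3,585,000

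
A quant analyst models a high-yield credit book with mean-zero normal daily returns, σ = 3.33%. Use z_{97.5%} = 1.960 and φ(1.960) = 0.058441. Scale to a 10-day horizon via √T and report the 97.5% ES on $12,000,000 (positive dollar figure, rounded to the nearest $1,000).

σ_{10d} = 3.33% × √10 = 10.530%.
ES multiplier = φ(z)/(1−α) = 0.058441/0.025 = 2.338.
ES = 10.530% × 2.338 = 24.619%; on $12,000,000: $2,954,280.

$2,954,000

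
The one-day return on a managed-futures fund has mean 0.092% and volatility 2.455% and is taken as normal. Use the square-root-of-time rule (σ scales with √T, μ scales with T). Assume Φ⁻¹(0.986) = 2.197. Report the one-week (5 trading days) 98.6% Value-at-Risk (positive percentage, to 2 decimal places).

σ_{5d} = 2.455% × √5 = 5.490%; μ_{5d} = 5 × 0.092% = 0.460%.
VaR = −(0.460%) + 2.197 × 5.490% = 11.602%.

11.60%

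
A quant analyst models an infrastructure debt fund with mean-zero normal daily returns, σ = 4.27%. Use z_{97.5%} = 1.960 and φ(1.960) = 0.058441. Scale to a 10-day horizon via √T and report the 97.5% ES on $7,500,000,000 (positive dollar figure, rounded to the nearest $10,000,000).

σ_{10d} = 4.27% × √10 = 13.503%.
ES multiplier = φ(z)/(1−α) = 0.058441/0.025 = 2.338.
ES = 13.503% × 2.338 = 31.570%; on $7,500,000,000: $2,367,750,000.

$2,370,000,000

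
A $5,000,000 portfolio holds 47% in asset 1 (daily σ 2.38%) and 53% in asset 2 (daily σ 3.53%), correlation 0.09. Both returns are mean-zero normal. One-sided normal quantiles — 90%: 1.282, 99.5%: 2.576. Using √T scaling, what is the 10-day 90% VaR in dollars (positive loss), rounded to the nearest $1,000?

$459,000

σ_p = √(0.47²·2.38² + 0.53²·3.53² + 2·0.09·0.47·0.53·2.38·3.53) = 2.265%.
σ_{10d} = 2.265% × √10 = 7.163%.
VaR = 1.282 × 7.163% = 9.183%; on $5,000,000 that is $459,150.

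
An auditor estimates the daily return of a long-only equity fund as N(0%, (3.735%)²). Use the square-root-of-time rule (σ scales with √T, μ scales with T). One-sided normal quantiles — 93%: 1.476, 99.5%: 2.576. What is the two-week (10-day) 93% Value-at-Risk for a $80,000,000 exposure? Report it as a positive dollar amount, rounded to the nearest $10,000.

σ_{10d} = 3.735% × √10 = 11.811%.
VaR = 1.476 × 11.811% = 17.433%.
On $80,000,000: 0.17433 × $80,000,000 = $13,946,400.

$13,950,000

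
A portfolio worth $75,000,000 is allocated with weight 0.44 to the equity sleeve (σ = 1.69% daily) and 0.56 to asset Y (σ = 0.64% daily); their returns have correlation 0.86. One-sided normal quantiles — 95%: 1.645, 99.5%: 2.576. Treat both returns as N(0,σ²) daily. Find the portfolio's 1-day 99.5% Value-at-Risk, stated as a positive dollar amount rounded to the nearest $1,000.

$2,063,000

σ_p² = 0.44²·1.69² + 0.56²·0.64² + 2·0.86·0.44·0.56·1.69·0.64 = 1.1398 (%²).
σ_p = √1.1398 = 1.068%.
VaR = 2.576 × 1.068% = 2.751%; on $75,000,000 that is $2,063,250.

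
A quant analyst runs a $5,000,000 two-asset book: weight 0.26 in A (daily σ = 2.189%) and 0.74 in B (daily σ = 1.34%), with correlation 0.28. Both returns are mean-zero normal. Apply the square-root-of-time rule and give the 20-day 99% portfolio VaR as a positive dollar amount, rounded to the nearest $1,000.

$663,000

σ_p = √(0.26²·2.189² + 0.74²·1.34² + 2·0.28·0.26·0.74·2.189·1.34) = 1.274%.
σ_{20d} = 1.274% × √20 = 5.698%.
z(99%) = 2.326.
VaR = 2.326 × 5.698% = 13.254%; on $5,000,000 that is $662,700.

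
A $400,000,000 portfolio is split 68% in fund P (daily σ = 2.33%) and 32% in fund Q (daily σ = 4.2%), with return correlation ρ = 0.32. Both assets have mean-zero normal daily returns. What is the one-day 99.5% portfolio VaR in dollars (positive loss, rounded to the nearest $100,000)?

$24,600,000

σ_p² = 0.68²·2.33² + 0.32²·4.2² + 2·0.32·0.68·0.32·2.33·4.2 = 5.6795 (%²).
σ_p = √5.6795 = 2.383%.
At 99.5%, z = 2.576.
VaR = 2.576 × 2.383% = 6.139%; on $400,000,000 that is $24,556,000.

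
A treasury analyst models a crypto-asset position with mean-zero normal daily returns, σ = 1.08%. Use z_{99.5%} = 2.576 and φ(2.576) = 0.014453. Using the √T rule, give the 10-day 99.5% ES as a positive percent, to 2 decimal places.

σ_{10d} = 1.08% × √10 = 3.415%.
ES multiplier = φ(z)/(1−α) = 0.014453/0.005 = 2.891.
ES = 3.415% × 2.891 = 9.873%.

9.87%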